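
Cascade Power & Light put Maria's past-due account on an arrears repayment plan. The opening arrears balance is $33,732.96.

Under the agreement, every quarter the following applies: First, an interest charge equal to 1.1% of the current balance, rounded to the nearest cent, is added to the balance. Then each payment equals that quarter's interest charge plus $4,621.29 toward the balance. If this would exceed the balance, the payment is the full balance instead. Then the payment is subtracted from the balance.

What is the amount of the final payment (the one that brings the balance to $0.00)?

Quarter 1: opening $33,732.96; interest $371.06 → $34,104.02; payment $4,992.35; balance $29,111.67
Quarter 2: opening $29,111.67; interest $320.23 → $29,431.90; payment $4,941.52; balance $24,490.38
Quarter 3: opening $24,490.38; interest $269.39 → $24,759.77; payment $4,890.68; balance $19,869.09
Quarter 4: opening $19,869.09; interest $218.56 → $20,087.65; payment $4,839.85; balance $15,247.80
Quarter 5: opening $15,247.80; interest $167.73 → $15,415.53; payment $4,789.02; balance $10,626.51
Quarter 6: opening $10,626.51; interest $116.89 → $10,743.40; payment $4,738.18; balance $6,005.22
Quarter 7: opening $6,005.22; interest $66.06 → $6,071.28; payment $4,687.35; balance $1,383.93
Quarter 8: opening $1,383.93; interest $15.22 → $1,399.15; payment $1,399.15; balance $0.00

$1,399.15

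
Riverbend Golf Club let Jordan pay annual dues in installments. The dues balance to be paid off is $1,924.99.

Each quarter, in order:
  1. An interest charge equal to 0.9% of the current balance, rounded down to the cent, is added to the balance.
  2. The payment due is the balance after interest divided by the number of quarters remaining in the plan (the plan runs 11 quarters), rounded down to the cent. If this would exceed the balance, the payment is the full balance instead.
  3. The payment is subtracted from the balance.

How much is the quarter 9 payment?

# | Opening | Interest | Payment | End bal
1 | $1,924.99 | $17.32 | $176.57 | $1,765.74
2 | $1,765.74 | $15.89 | $178.16 | $1,603.47
3 | $1,603.47 | $14.43 | $179.76 | $1,438.14
4 | $1,438.14 | $12.94 | $181.38 | $1,269.70
5 | $1,269.70 | $11.42 | $183.01 | $1,098.11
6 | $1,098.11 | $9.88 | $184.66 | $923.33
7 | $923.33 | $8.30 | $186.32 | $745.31
8 | $745.31 | $6.70 | $188.00 | $564.01
9 | $564.01 | $5.07 | $189.69 | $379.39

$189.69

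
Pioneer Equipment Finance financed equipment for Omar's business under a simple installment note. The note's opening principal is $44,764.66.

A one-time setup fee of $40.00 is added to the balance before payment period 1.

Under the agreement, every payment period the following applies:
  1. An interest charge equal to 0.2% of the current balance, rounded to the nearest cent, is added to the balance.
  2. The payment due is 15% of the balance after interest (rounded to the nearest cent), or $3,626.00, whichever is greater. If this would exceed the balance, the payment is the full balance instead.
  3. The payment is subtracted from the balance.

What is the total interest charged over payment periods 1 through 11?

$465.54

Payment period 1: opening $44,804.66; interest $89.61 → $44,894.27; payment $6,734.14; balance $38,160.13
Payment period 2: opening $38,160.13; interest $76.32 → $38,236.45; payment $5,735.47; balance $32,500.98
Payment period 3: opening $32,500.98; interest $65.00 → $32,565.98; payment $4,884.90; balance $27,681.08
Payment period 4: opening $27,681.08; interest $55.36 → $27,736.44; payment $4,160.47; balance $23,575.97
Payment period 5: opening $23,575.97; interest $47.15 → $23,623.12; payment $3,626.00; balance $19,997.12
Payment period 6: opening $19,997.12; interest $39.99 → $20,037.11; payment $3,626.00; balance $16,411.11
Payment period 7: opening $16,411.11; interest $32.82 → $16,443.93; payment $3,626.00; balance $12,817.93
Payment period 8: opening $12,817.93; interest $25.64 → $12,843.57; payment $3,626.00; balance $9,217.57
Payment period 9: opening $9,217.57; interest $18.44 → $9,236.01; payment $3,626.00; balance $5,610.01
Payment period 10: opening $5,610.01; interest $11.22 → $5,621.23; payment $3,626.00; balance $1,995.23
Payment period 11: opening $1,995.23; interest $3.99 → $1,999.22; payment $1,999.22; balance $0.00
Total interest: $89.61 + $76.32 + $65.00 + $55.36 + $47.15 + $39.99 + $32.82 + $25.64 + $18.44 + $11.22 + $3.99 = $465.54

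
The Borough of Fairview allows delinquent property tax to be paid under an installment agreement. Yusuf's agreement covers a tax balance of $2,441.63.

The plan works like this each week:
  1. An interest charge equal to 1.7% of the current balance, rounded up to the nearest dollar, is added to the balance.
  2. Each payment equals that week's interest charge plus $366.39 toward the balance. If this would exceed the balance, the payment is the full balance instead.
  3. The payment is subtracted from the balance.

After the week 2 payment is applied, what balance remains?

$1,708.85

Week 1: opening $2,441.63; interest $42.00 → $2,483.63; payment $408.39; balance $2,075.24
Week 2: opening $2,075.24; interest $36.00 → $2,111.24; payment $402.39; balance $1,708.85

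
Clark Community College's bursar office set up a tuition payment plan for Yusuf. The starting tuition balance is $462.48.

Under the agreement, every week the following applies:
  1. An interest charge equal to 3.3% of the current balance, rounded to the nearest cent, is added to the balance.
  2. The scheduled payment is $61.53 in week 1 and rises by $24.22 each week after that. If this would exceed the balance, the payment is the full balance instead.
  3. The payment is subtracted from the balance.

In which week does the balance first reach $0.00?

5

Week 1: opening $462.48; interest $15.26 → $477.74; payment $61.53; balance $416.21
Week 2: opening $416.21; interest $13.73 → $429.94; payment $85.75; balance $344.19
Week 3: opening $344.19; interest $11.36 → $355.55; payment $109.97; balance $245.58
Week 4: opening $245.58; interest $8.10 → $253.68; payment $134.19; balance $119.49
Week 5: opening $119.49; interest $3.94 → $123.43; payment $123.43; balance $0.00
Balance reaches $0.00 in week 5.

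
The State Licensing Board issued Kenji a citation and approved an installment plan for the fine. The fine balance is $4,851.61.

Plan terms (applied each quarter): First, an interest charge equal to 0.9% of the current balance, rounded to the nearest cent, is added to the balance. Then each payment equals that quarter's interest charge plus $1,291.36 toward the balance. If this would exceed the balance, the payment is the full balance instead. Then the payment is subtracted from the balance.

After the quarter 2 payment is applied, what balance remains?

Quarter 1: opening $4,851.61; interest $43.66 → $4,895.27; payment $1,335.02; balance $3,560.25
Quarter 2: opening $3,560.25; interest $32.04 → $3,592.29; payment $1,323.40; balance $2,268.89

$2,268.89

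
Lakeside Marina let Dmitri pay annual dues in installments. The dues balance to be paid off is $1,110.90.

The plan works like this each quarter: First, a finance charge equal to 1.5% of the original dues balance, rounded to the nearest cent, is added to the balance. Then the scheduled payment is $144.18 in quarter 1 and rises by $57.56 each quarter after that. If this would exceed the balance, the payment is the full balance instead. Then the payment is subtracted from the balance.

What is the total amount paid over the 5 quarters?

$1,194.20

Quarter 1: opening $1,110.90; interest $16.66 → $1,127.56; payment $144.18; balance $983.38
Quarter 2: opening $983.38; interest $16.66 → $1,000.04; payment $201.74; balance $798.30
Quarter 3: opening $798.30; interest $16.66 → $814.96; payment $259.30; balance $555.66
Quarter 4: opening $555.66; interest $16.66 → $572.32; payment $316.86; balance $255.46
Quarter 5: opening $255.46; interest $16.66 → $272.12; payment $272.12; balance $0.00
Total paid: $1,194.20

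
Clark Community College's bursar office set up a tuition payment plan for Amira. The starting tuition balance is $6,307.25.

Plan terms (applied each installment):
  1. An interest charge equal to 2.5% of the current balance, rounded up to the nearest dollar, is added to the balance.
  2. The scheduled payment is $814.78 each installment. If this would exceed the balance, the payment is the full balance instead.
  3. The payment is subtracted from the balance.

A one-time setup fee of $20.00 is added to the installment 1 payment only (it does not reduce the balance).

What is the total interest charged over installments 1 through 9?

$797.00

Installment 1: opening $6,307.25; interest $158.00 → $6,465.25; payment $814.78 (+ $20.00 fee); balance $5,650.47
Installment 2: opening $5,650.47; interest $142.00 → $5,792.47; payment $814.78; balance $4,977.69
Installment 3: opening $4,977.69; interest $125.00 → $5,102.69; payment $814.78; balance $4,287.91
Installment 4: opening $4,287.91; interest $108.00 → $4,395.91; payment $814.78; balance $3,581.13
Installment 5: opening $3,581.13; interest $90.00 → $3,671.13; payment $814.78; balance $2,856.35
Installment 6: opening $2,856.35; interest $72.00 → $2,928.35; payment $814.78; balance $2,113.57
Installment 7: opening $2,113.57; interest $53.00 → $2,166.57; payment $814.78; balance $1,351.79
Installment 8: opening $1,351.79; interest $34.00 → $1,385.79; payment $814.78; balance $571.01
Installment 9: opening $571.01; interest $15.00 → $586.01; payment $586.01; balance $0.00
Total interest: $158.00 + $142.00 + $125.00 + $108.00 + $90.00 + $72.00 + $53.00 + $34.00 + $15.00 = $797.00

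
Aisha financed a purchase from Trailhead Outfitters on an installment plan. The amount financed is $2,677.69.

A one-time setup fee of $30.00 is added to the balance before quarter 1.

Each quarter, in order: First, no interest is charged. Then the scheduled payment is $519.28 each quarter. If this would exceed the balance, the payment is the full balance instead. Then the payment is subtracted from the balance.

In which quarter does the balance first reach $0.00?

6

# | Opening | Payment | End bal
1 | $2,707.69 | $519.28 | $2,188.41
2 | $2,188.41 | $519.28 | $1,669.13
3 | $1,669.13 | $519.28 | $1,149.85
4 | $1,149.85 | $519.28 | $630.57
5 | $630.57 | $519.28 | $111.29
6 | $111.29 | $111.29 | $0.00
Balance reaches $0.00 in quarter 6.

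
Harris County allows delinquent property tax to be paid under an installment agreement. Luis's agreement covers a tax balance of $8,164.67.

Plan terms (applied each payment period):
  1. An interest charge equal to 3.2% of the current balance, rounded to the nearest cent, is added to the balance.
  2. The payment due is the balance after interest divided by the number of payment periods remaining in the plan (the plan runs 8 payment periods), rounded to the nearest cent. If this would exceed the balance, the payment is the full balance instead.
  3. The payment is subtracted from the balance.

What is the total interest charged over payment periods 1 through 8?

# | Opening | Interest | Payment | End bal
1 | $8,164.67 | $261.27 | $1,053.24 | $7,372.70
2 | $7,372.70 | $235.93 | $1,086.95 | $6,521.68
3 | $6,521.68 | $208.69 | $1,121.73 | $5,608.64
4 | $5,608.64 | $179.48 | $1,157.62 | $4,630.50
5 | $4,630.50 | $148.18 | $1,194.67 | $3,584.01
6 | $3,584.01 | $114.69 | $1,232.90 | $2,465.80
7 | $2,465.80 | $78.91 | $1,272.36 | $1,272.35
8 | $1,272.35 | $40.72 | $1,313.07 | $0.00
Total interest: $261.27 + $235.93 + $208.69 + $179.48 + $148.18 + $114.69 + $78.91 + $40.72 = $1,267.87

$1,267.87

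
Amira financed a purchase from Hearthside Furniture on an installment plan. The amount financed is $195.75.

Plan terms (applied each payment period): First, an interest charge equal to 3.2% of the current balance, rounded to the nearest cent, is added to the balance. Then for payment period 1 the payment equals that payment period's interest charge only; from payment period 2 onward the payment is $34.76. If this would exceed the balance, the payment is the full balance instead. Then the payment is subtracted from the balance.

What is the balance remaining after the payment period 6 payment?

$43.85

Payment period 1: $195.75 +$6.26 interest = $202.01; pay $6.26 → $195.75
Payment period 2: $195.75 +$6.26 interest = $202.01; pay $34.76 → $167.25
Payment period 3: $167.25 +$5.35 interest = $172.60; pay $34.76 → $137.84
Payment period 4: $137.84 +$4.41 interest = $142.25; pay $34.76 → $107.49
Payment period 5: $107.49 +$3.44 interest = $110.93; pay $34.76 → $76.17
Payment period 6: $76.17 +$2.44 interest = $78.61; pay $34.76 → $43.85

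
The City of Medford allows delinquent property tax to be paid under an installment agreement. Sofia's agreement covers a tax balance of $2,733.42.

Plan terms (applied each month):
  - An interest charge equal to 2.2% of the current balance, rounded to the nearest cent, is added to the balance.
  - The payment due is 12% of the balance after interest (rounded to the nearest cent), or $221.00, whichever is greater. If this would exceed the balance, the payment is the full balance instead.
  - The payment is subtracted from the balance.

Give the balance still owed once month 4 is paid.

$1,788.30

Month 1: opening $2,733.42; interest $60.14 → $2,793.56; payment $335.23; balance $2,458.33
Month 2: opening $2,458.33; interest $54.08 → $2,512.41; payment $301.49; balance $2,210.92
Month 3: opening $2,210.92; interest $48.64 → $2,259.56; payment $271.15; balance $1,988.41
Month 4: opening $1,988.41; interest $43.75 → $2,032.16; payment $243.86; balance $1,788.30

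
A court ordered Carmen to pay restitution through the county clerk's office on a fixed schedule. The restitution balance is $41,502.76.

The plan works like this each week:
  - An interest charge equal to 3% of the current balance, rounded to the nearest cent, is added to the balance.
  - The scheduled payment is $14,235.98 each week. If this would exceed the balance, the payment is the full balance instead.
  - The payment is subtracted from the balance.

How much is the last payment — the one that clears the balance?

$1,389.68

Week 1: $41,502.76 +$1,245.08 interest = $42,747.84; pay $14,235.98 → $28,511.86
Week 2: $28,511.86 +$855.36 interest = $29,367.22; pay $14,235.98 → $15,131.24
Week 3: $15,131.24 +$453.94 interest = $15,585.18; pay $14,235.98 → $1,349.20
Week 4: $1,349.20 +$40.48 interest = $1,389.68; pay $1,389.68 → $0.00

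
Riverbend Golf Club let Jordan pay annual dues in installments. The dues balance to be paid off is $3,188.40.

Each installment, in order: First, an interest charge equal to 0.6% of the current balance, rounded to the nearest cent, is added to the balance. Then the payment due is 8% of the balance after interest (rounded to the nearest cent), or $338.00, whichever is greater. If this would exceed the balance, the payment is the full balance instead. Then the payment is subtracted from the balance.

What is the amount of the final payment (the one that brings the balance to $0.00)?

Installment 1: opening $3,188.40; interest $19.13 → $3,207.53; payment $338.00; balance $2,869.53
Installment 2: opening $2,869.53; interest $17.22 → $2,886.75; payment $338.00; balance $2,548.75
Installment 3: opening $2,548.75; interest $15.29 → $2,564.04; payment $338.00; balance $2,226.04
Installment 4: opening $2,226.04; interest $13.36 → $2,239.40; payment $338.00; balance $1,901.40
Installment 5: opening $1,901.40; interest $11.41 → $1,912.81; payment $338.00; balance $1,574.81
Installment 6: opening $1,574.81; interest $9.45 → $1,584.26; payment $338.00; balance $1,246.26
Installment 7: opening $1,246.26; interest $7.48 → $1,253.74; payment $338.00; balance $915.74
Installment 8: opening $915.74; interest $5.49 → $921.23; payment $338.00; balance $583.23
Installment 9: opening $583.23; interest $3.50 → $586.73; payment $338.00; balance $248.73
Installment 10: opening $248.73; interest $1.49 → $250.22; payment $250.22; balance $0.00

$250.22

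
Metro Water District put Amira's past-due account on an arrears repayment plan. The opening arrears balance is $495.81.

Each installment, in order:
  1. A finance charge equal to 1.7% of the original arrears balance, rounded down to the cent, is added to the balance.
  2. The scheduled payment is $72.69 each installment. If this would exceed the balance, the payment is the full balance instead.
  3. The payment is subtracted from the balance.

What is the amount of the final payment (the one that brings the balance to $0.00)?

Installment 1: opening $495.81; interest $8.42 → $504.23; payment $72.69; balance $431.54
Installment 2: opening $431.54; interest $8.42 → $439.96; payment $72.69; balance $367.27
Installment 3: opening $367.27; interest $8.42 → $375.69; payment $72.69; balance $303.00
Installment 4: opening $303.00; interest $8.42 → $311.42; payment $72.69; balance $238.73
Installment 5: opening $238.73; interest $8.42 → $247.15; payment $72.69; balance $174.46
Installment 6: opening $174.46; interest $8.42 → $182.88; payment $72.69; balance $110.19
Installment 7: opening $110.19; interest $8.42 → $118.61; payment $72.69; balance $45.92
Installment 8: opening $45.92; interest $8.42 → $54.34; payment $54.34; balance $0.00

$54.34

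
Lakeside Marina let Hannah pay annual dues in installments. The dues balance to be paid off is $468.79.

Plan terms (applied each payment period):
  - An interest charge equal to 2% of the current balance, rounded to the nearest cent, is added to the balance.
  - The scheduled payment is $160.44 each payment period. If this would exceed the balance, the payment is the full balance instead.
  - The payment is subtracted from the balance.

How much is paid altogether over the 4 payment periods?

# | Opening | Interest | Payment | End bal
1 | $468.79 | $9.38 | $160.44 | $317.73
2 | $317.73 | $6.35 | $160.44 | $163.64
3 | $163.64 | $3.27 | $160.44 | $6.47
4 | $6.47 | $0.13 | $6.60 | $0.00
Total paid: $487.92

$487.92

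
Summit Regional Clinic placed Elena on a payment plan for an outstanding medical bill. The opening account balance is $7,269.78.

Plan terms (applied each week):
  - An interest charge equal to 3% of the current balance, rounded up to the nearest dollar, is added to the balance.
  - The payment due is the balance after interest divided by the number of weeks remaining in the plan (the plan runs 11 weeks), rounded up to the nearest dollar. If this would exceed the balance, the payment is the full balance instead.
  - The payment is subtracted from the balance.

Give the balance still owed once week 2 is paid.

$6,310.78

Week 1: $7,269.78 +$219.00 interest = $7,488.78; pay $681.00 → $6,807.78
Week 2: $6,807.78 +$205.00 interest = $7,012.78; pay $702.00 → $6,310.78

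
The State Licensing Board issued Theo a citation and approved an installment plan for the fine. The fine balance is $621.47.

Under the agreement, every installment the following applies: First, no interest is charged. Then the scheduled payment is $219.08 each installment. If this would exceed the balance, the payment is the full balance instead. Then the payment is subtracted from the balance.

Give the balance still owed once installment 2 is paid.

$183.31

Installment 1: $621.47 − $219.08 → $402.39
Installment 2: $402.39 − $219.08 → $183.31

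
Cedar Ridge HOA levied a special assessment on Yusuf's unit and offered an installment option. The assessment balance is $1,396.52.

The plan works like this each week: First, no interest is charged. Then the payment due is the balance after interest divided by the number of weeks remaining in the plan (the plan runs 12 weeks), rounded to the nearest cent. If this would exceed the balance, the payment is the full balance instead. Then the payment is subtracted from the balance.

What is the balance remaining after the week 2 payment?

$1,163.76

Week 1: $1,396.52 − $116.38 → $1,280.14
Week 2: $1,280.14 − $116.38 → $1,163.76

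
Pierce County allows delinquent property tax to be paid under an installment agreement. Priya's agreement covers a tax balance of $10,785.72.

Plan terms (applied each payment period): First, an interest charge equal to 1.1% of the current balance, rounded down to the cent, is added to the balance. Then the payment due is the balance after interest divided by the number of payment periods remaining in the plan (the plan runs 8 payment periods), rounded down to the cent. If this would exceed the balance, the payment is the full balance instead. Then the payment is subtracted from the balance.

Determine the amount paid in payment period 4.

$1,408.52

# | Opening | Interest | Payment | End bal
1 | $10,785.72 | $118.64 | $1,363.04 | $9,541.32
2 | $9,541.32 | $104.95 | $1,378.03 | $8,268.24
3 | $8,268.24 | $90.95 | $1,393.19 | $6,966.00
4 | $6,966.00 | $76.62 | $1,408.52 | $5,634.10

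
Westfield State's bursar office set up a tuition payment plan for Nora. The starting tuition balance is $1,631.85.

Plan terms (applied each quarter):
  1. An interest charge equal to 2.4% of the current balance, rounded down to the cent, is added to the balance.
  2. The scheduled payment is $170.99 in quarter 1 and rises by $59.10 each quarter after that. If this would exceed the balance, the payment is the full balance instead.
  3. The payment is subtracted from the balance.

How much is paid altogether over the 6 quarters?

$1,788.92

Quarter 1: opening $1,631.85; interest $39.16 → $1,671.01; payment $170.99; balance $1,500.02
Quarter 2: opening $1,500.02; interest $36.00 → $1,536.02; payment $230.09; balance $1,305.93
Quarter 3: opening $1,305.93; interest $31.34 → $1,337.27; payment $289.19; balance $1,048.08
Quarter 4: opening $1,048.08; interest $25.15 → $1,073.23; payment $348.29; balance $724.94
Quarter 5: opening $724.94; interest $17.39 → $742.33; payment $407.39; balance $334.94
Quarter 6: opening $334.94; interest $8.03 → $342.97; payment $342.97; balance $0.00
Total paid: $1,788.92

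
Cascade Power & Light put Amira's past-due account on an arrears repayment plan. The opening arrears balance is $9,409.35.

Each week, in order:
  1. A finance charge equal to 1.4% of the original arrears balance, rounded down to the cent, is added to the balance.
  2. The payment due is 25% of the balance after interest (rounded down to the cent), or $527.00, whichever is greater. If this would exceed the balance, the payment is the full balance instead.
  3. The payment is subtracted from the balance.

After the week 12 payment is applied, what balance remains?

Week 1: opening $9,409.35; interest $131.73 → $9,541.08; payment $2,385.27; balance $7,155.81
Week 2: opening $7,155.81; interest $131.73 → $7,287.54; payment $1,821.88; balance $5,465.66
Week 3: opening $5,465.66; interest $131.73 → $5,597.39; payment $1,399.34; balance $4,198.05
Week 4: opening $4,198.05; interest $131.73 → $4,329.78; payment $1,082.44; balance $3,247.34
Week 5: opening $3,247.34; interest $131.73 → $3,379.07; payment $844.76; balance $2,534.31
Week 6: opening $2,534.31; interest $131.73 → $2,666.04; payment $666.51; balance $1,999.53
Week 7: opening $1,999.53; interest $131.73 → $2,131.26; payment $532.81; balance $1,598.45
Week 8: opening $1,598.45; interest $131.73 → $1,730.18; payment $527.00; balance $1,203.18
Week 9: opening $1,203.18; interest $131.73 → $1,334.91; payment $527.00; balance $807.91
Week 10: opening $807.91; interest $131.73 → $939.64; payment $527.00; balance $412.64
Week 11: opening $412.64; interest $131.73 → $544.37; payment $527.00; balance $17.37
Week 12: opening $17.37; interest $131.73 → $149.10; payment $149.10; balance $0.00

$0.00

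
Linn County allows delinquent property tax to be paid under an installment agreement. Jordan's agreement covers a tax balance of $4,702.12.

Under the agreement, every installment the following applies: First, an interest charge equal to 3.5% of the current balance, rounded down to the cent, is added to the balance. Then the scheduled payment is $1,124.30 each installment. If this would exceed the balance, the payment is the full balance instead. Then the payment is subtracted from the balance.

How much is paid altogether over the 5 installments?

Installment 1: opening $4,702.12; interest $164.57 → $4,866.69; payment $1,124.30; balance $3,742.39
Installment 2: opening $3,742.39; interest $130.98 → $3,873.37; payment $1,124.30; balance $2,749.07
Installment 3: opening $2,749.07; interest $96.21 → $2,845.28; payment $1,124.30; balance $1,720.98
Installment 4: opening $1,720.98; interest $60.23 → $1,781.21; payment $1,124.30; balance $656.91
Installment 5: opening $656.91; interest $22.99 → $679.90; payment $679.90; balance $0.00
Total paid: $5,177.10

$5,177.10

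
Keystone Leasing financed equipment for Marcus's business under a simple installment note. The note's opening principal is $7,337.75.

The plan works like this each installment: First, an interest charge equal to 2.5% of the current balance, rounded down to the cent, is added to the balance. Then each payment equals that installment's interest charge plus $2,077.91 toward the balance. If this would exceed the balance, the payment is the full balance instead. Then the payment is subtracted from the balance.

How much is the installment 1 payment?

# | Opening | Interest | Payment | End bal
1 | $7,337.75 | $183.44 | $2,261.35 | $5,259.84

$2,261.35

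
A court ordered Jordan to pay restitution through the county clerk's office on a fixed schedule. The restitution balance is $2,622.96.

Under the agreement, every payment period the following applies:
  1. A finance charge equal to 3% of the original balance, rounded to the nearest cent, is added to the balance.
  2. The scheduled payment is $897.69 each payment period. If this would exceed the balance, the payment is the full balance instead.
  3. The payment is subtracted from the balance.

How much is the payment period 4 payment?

$244.65

Payment period 1: $2,622.96 +$78.69 interest = $2,701.65; pay $897.69 → $1,803.96
Payment period 2: $1,803.96 +$78.69 interest = $1,882.65; pay $897.69 → $984.96
Payment period 3: $984.96 +$78.69 interest = $1,063.65; pay $897.69 → $165.96
Payment period 4: $165.96 +$78.69 interest = $244.65; pay $244.65 → $0.00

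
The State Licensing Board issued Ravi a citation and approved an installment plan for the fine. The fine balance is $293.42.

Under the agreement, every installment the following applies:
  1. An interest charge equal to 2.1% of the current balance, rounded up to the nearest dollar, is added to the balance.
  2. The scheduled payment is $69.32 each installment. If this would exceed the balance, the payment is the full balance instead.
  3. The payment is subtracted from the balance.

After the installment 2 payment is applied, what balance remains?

Installment 1: opening $293.42; interest $7.00 → $300.42; payment $69.32; balance $231.10
Installment 2: opening $231.10; interest $5.00 → $236.10; payment $69.32; balance $166.78

$166.78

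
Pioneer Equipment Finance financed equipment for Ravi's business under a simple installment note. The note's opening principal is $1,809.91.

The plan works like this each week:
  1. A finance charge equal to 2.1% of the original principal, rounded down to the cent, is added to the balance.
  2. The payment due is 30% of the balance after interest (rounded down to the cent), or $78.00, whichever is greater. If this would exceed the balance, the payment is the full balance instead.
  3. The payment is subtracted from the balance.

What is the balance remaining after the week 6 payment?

$291.18

# | Opening | Interest | Payment | End bal
1 | $1,809.91 | $38.00 | $554.37 | $1,293.54
2 | $1,293.54 | $38.00 | $399.46 | $932.08
3 | $932.08 | $38.00 | $291.02 | $679.06
4 | $679.06 | $38.00 | $215.11 | $501.95
5 | $501.95 | $38.00 | $161.98 | $377.97
6 | $377.97 | $38.00 | $124.79 | $291.18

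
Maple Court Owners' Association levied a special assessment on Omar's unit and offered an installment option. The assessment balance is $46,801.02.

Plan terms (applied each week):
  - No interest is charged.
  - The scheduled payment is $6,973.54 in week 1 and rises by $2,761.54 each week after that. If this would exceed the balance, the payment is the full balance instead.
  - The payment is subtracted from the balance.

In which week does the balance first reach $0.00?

5

Week 1: $46,801.02 − $6,973.54 → $39,827.48
Week 2: $39,827.48 − $9,735.08 → $30,092.40
Week 3: $30,092.40 − $12,496.62 → $17,595.78
Week 4: $17,595.78 − $15,258.16 → $2,337.62
Week 5: $2,337.62 − $2,337.62 → $0.00
Balance reaches $0.00 in week 5.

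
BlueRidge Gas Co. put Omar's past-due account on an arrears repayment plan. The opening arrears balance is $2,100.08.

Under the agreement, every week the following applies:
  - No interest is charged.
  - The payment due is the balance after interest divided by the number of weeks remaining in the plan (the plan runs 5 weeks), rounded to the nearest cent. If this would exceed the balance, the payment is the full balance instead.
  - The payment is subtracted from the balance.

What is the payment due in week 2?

$420.02

Week 1: $2,100.08 − $420.02 → $1,680.06
Week 2: $1,680.06 − $420.02 → $1,260.04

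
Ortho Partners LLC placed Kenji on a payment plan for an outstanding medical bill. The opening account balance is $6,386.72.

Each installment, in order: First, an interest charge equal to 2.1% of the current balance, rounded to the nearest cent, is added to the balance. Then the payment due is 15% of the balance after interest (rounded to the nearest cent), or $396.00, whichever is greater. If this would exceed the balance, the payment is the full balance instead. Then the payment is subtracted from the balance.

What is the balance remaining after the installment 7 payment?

$2,368.05

Installment 1: $6,386.72 +$134.12 interest = $6,520.84; pay $978.13 → $5,542.71
Installment 2: $5,542.71 +$116.40 interest = $5,659.11; pay $848.87 → $4,810.24
Installment 3: $4,810.24 +$101.02 interest = $4,911.26; pay $736.69 → $4,174.57
Installment 4: $4,174.57 +$87.67 interest = $4,262.24; pay $639.34 → $3,622.90
Installment 5: $3,622.90 +$76.08 interest = $3,698.98; pay $554.85 → $3,144.13
Installment 6: $3,144.13 +$66.03 interest = $3,210.16; pay $481.52 → $2,728.64
Installment 7: $2,728.64 +$57.30 interest = $2,785.94; pay $417.89 → $2,368.05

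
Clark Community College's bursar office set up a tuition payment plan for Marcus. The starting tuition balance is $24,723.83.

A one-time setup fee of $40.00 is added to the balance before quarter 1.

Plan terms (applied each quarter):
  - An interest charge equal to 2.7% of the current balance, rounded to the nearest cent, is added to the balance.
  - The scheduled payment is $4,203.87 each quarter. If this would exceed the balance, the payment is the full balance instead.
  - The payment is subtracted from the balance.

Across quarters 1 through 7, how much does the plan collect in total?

Quarter 1: $24,763.83 +$668.62 interest = $25,432.45; pay $4,203.87 → $21,228.58
Quarter 2: $21,228.58 +$573.17 interest = $21,801.75; pay $4,203.87 → $17,597.88
Quarter 3: $17,597.88 +$475.14 interest = $18,073.02; pay $4,203.87 → $13,869.15
Quarter 4: $13,869.15 +$374.47 interest = $14,243.62; pay $4,203.87 → $10,039.75
Quarter 5: $10,039.75 +$271.07 interest = $10,310.82; pay $4,203.87 → $6,106.95
Quarter 6: $6,106.95 +$164.89 interest = $6,271.84; pay $4,203.87 → $2,067.97
Quarter 7: $2,067.97 +$55.84 interest = $2,123.81; pay $2,123.81 → $0.00
Total paid: $27,347.03

$27,347.03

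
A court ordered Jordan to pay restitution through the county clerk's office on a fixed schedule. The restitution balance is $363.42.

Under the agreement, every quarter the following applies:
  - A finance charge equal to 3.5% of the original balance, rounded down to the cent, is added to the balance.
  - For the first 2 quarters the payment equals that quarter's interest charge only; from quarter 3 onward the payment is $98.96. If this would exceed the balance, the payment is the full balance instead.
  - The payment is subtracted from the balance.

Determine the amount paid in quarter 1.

$12.71

Quarter 1: opening $363.42; interest $12.71 → $376.13; payment $12.71; balance $363.42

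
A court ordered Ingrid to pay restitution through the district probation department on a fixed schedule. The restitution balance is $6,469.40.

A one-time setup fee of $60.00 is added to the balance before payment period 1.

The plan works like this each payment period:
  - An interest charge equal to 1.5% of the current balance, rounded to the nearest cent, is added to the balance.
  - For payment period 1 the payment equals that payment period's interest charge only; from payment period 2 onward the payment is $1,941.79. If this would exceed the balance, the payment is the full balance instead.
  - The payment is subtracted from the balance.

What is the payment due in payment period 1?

Payment period 1: $6,529.40 +$97.94 interest = $6,627.34; pay $97.94 → $6,529.40

$97.94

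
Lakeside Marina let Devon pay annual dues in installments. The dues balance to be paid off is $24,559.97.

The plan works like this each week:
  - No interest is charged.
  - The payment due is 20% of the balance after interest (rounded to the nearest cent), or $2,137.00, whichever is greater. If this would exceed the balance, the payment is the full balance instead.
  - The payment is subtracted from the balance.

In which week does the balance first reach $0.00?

# | Opening | Payment | End bal
1 | $24,559.97 | $4,911.99 | $19,647.98
2 | $19,647.98 | $3,929.60 | $15,718.38
3 | $15,718.38 | $3,143.68 | $12,574.70
4 | $12,574.70 | $2,514.94 | $10,059.76
5 | $10,059.76 | $2,137.00 | $7,922.76
6 | $7,922.76 | $2,137.00 | $5,785.76
7 | $5,785.76 | $2,137.00 | $3,648.76
8 | $3,648.76 | $2,137.00 | $1,511.76
9 | $1,511.76 | $1,511.76 | $0.00
Balance reaches $0.00 in week 9.

9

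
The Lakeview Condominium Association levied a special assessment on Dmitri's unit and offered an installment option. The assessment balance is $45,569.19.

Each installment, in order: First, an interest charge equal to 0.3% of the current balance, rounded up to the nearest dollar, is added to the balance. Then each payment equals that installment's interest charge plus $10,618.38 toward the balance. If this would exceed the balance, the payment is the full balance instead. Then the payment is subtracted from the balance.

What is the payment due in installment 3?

# | Opening | Interest | Payment | End bal
1 | $45,569.19 | $137.00 | $10,755.38 | $34,950.81
2 | $34,950.81 | $105.00 | $10,723.38 | $24,332.43
3 | $24,332.43 | $73.00 | $10,691.38 | $13,714.05

$10,691.38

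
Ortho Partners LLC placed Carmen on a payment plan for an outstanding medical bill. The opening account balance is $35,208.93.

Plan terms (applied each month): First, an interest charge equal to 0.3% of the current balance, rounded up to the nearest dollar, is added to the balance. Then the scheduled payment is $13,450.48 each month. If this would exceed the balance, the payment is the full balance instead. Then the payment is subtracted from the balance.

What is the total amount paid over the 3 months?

Month 1: opening $35,208.93; interest $106.00 → $35,314.93; payment $13,450.48; balance $21,864.45
Month 2: opening $21,864.45; interest $66.00 → $21,930.45; payment $13,450.48; balance $8,479.97
Month 3: opening $8,479.97; interest $26.00 → $8,505.97; payment $8,505.97; balance $0.00
Total paid: $35,406.93

$35,406.93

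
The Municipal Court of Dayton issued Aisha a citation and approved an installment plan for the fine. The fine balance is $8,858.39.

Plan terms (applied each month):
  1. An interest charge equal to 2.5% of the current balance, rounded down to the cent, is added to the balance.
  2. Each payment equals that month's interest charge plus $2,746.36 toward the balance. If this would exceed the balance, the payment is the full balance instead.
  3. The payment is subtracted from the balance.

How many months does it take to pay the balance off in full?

Month 1: opening $8,858.39; interest $221.45 → $9,079.84; payment $2,967.81; balance $6,112.03
Month 2: opening $6,112.03; interest $152.80 → $6,264.83; payment $2,899.16; balance $3,365.67
Month 3: opening $3,365.67; interest $84.14 → $3,449.81; payment $2,830.50; balance $619.31
Month 4: opening $619.31; interest $15.48 → $634.79; payment $634.79; balance $0.00
Balance reaches $0.00 in month 4.

4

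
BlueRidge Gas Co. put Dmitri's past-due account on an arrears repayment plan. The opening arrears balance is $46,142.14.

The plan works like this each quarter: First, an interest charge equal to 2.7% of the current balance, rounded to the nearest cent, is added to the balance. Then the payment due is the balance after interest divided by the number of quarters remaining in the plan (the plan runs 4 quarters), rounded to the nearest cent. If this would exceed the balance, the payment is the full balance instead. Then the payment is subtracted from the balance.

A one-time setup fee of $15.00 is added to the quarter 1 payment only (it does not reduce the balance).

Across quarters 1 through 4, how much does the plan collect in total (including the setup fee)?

$49,356.97

Quarter 1: $46,142.14 +$1,245.84 interest = $47,387.98; pay $11,847.00 (+ $15.00 fee) → $35,540.98
Quarter 2: $35,540.98 +$959.61 interest = $36,500.59; pay $12,166.86 → $24,333.73
Quarter 3: $24,333.73 +$657.01 interest = $24,990.74; pay $12,495.37 → $12,495.37
Quarter 4: $12,495.37 +$337.37 interest = $12,832.74; pay $12,832.74 → $0.00
Total paid: $49,356.97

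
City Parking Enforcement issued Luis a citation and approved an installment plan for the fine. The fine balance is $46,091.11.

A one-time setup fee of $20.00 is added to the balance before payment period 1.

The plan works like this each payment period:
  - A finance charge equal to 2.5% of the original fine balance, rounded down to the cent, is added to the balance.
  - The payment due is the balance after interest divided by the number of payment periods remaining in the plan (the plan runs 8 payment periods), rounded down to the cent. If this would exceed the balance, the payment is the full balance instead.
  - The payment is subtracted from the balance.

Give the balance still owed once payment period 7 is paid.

$7,743.33

Payment period 1: opening $46,111.11; interest $1,152.27 → $47,263.38; payment $5,907.92; balance $41,355.46
Payment period 2: opening $41,355.46; interest $1,152.27 → $42,507.73; payment $6,072.53; balance $36,435.20
Payment period 3: opening $36,435.20; interest $1,152.27 → $37,587.47; payment $6,264.57; balance $31,322.90
Payment period 4: opening $31,322.90; interest $1,152.27 → $32,475.17; payment $6,495.03; balance $25,980.14
Payment period 5: opening $25,980.14; interest $1,152.27 → $27,132.41; payment $6,783.10; balance $20,349.31
Payment period 6: opening $20,349.31; interest $1,152.27 → $21,501.58; payment $7,167.19; balance $14,334.39
Payment period 7: opening $14,334.39; interest $1,152.27 → $15,486.66; payment $7,743.33; balance $7,743.33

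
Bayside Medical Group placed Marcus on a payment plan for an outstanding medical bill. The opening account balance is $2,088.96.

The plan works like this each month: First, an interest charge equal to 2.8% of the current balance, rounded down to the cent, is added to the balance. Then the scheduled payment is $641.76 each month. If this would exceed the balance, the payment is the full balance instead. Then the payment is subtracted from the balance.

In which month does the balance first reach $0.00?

Month 1: $2,088.96 +$58.49 interest = $2,147.45; pay $641.76 → $1,505.69
Month 2: $1,505.69 +$42.15 interest = $1,547.84; pay $641.76 → $906.08
Month 3: $906.08 +$25.37 interest = $931.45; pay $641.76 → $289.69
Month 4: $289.69 +$8.11 interest = $297.80; pay $297.80 → $0.00
Balance reaches $0.00 in month 4.

4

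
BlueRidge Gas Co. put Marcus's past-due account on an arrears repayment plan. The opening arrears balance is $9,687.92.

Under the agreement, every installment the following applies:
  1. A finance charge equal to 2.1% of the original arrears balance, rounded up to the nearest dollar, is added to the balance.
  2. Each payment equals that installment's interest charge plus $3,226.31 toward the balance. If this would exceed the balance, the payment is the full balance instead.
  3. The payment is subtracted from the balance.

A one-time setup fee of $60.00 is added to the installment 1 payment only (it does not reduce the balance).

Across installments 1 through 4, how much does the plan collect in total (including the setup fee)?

Installment 1: opening $9,687.92; interest $204.00 → $9,891.92; payment $3,430.31 (+ $60.00 fee); balance $6,461.61
Installment 2: opening $6,461.61; interest $204.00 → $6,665.61; payment $3,430.31; balance $3,235.30
Installment 3: opening $3,235.30; interest $204.00 → $3,439.30; payment $3,430.31; balance $8.99
Installment 4: opening $8.99; interest $204.00 → $212.99; payment $212.99; balance $0.00
Total paid: $10,563.92

$10,563.92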